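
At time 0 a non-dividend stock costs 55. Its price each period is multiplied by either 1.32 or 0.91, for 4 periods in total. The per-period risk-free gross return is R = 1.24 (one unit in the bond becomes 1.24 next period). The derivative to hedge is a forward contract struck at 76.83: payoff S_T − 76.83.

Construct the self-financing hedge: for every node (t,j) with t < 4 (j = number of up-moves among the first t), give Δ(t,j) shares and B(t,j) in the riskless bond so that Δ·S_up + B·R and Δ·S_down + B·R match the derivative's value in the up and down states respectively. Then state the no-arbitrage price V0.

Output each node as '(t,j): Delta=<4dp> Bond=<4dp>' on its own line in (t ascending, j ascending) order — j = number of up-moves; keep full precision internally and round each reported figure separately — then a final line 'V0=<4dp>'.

(0,0): Delta=1.0000 Bond=-32.4971
(1,0): Delta=1.0000 Bond=-40.2964
(1,1): Delta=1.0000 Bond=-40.2964
(2,0): Delta=1.0000 Bond=-49.9675
(2,1): Delta=1.0000 Bond=-49.9675
(2,2): Delta=1.0000 Bond=-49.9675
(3,0): Delta=1.0000 Bond=-61.9597
(3,1): Delta=1.0000 Bond=-61.9597
(3,2): Delta=1.0000 Bond=-61.9597
(3,3): Delta=1.0000 Bond=-61.9597
V0=22.5029

Under the risk-neutral measure, an up-move has probability p* = (R−d)/(u−d) = 0.8049 and values discount at R = 1.24.
Payoff layer (t=4): V(4,0)=-39.1138, V(4,1)=-22.1207, V(4,2)=2.5285, V(4,3)=38.2834, V(4,4)=90.1477
Node (3,0) S=41.4464: V=(p*·-22.1207+(1−p*)·-39.1138)/1.24=-20.5133; Δ=(-22.1207−-39.1138)/(54.7093−37.7162)=1.0000; B=V−Δ·S=-61.9597
Node (3,1) S=60.1201: V=(p*·2.5285+(1−p*)·-22.1207)/1.24=-1.8396; Δ=(2.5285−-22.1207)/(79.3585−54.7093)=1.0000; B=V−Δ·S=-61.9597
Node (3,2) S=87.2071: V=(p*·38.2834+(1−p*)·2.5285)/1.24=25.2474; Δ=(38.2834−2.5285)/(115.1134−79.3585)=1.0000; B=V−Δ·S=-61.9597
Node (3,3) S=126.4982: V=(p*·90.1477+(1−p*)·38.2834)/1.24=64.5386; Δ=(90.1477−38.2834)/(166.9777−115.1134)=1.0000; B=V−Δ·S=-61.9597
Node (2,0) S=45.5455: V=(p*·-1.8396+(1−p*)·-20.5133)/1.24=-4.4220; Δ=(-1.8396−-20.5133)/(60.1201−41.4464)=1.0000; B=V−Δ·S=-49.9675
Node (2,1) S=66.0660: V=(p*·25.2474+(1−p*)·-1.8396)/1.24=16.0985; Δ=(25.2474−-1.8396)/(87.2071−60.1201)=1.0000; B=V−Δ·S=-49.9675
Node (2,2) S=95.8320: V=(p*·64.5386+(1−p*)·25.2474)/1.24=45.8645; Δ=(64.5386−25.2474)/(126.4982−87.2071)=1.0000; B=V−Δ·S=-49.9675
Node (1,0) S=50.0500: V=(p*·16.0985+(1−p*)·-4.4220)/1.24=9.7536; Δ=(16.0985−-4.4220)/(66.0660−45.5455)=1.0000; B=V−Δ·S=-40.2964
Node (1,1) S=72.6000: V=(p*·45.8645+(1−p*)·16.0985)/1.24=32.3036; Δ=(45.8645−16.0985)/(95.8320−66.0660)=1.0000; B=V−Δ·S=-40.2964
Node (0,0) S=55.0000: V=(p*·32.3036+(1−p*)·9.7536)/1.24=22.5029; Δ=(32.3036−9.7536)/(72.6000−50.0500)=1.0000; B=V−Δ·S=-32.4971
The time-0 hedge costs 22.5029, which is the no-arbitrage price.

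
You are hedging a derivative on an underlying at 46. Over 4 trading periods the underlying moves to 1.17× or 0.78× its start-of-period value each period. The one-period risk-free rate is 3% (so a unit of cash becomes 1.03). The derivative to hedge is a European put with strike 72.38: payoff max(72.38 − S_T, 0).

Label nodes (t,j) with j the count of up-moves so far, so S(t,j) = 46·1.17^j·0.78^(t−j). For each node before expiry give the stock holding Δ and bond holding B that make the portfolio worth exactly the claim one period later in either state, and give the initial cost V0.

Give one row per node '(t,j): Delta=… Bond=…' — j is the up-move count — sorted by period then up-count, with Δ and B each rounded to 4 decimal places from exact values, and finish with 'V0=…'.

(0,0): Delta=-0.8143 Bond=57.8406
(1,0): Delta=-1.0000 Bond=66.2380
(1,1): Delta=-0.7450 Bond=55.8450
(2,0): Delta=-1.0000 Bond=68.2251
(2,1): Delta=-1.0000 Bond=68.2251
(2,2): Delta=-0.6498 Bond=51.5257
(3,0): Delta=-1.0000 Bond=70.2718
(3,1): Delta=-1.0000 Bond=70.2718
(3,2): Delta=-1.0000 Bond=70.2718
(3,3): Delta=-0.5191 Bond=43.4392
V0=20.3818

Risk-neutral probability p* = (R−d)/(u−d) = (1.03−0.78)/(1.17−0.78) = 0.6410.
At expiry t=4: V(4,0)=55.3531, V(4,1)=46.8396, V(4,2)=34.0694, V(4,3)=14.9141, V(4,4)=0.0000
  t=3,j=0: stock 21.8294 → up 25.5404 (V=46.8396), down 17.0269 (V=55.3531). Price 48.4425; hedge Δ=-1.0000, bond B=70.2718.
  t=3,j=1: stock 32.7441 → up 38.3106 (V=34.0694), down 25.5404 (V=46.8396). Price 37.5278; hedge Δ=-1.0000, bond B=70.2718.
  t=3,j=2: stock 49.1161 → up 57.4659 (V=14.9141), down 38.3106 (V=34.0694). Price 21.1557; hedge Δ=-1.0000, bond B=70.2718.
  t=3,j=3: stock 73.6742 → up 86.1988 (V=0.0000), down 57.4659 (V=14.9141). Price 5.1979; hedge Δ=-0.5191, bond B=43.4392.
  t=2,j=0: stock 27.9864 → up 32.7441 (V=37.5278), down 21.8294 (V=48.4425). Price 40.2387; hedge Δ=-1.0000, bond B=68.2251.
  t=2,j=1: stock 41.9796 → up 49.1161 (V=21.1557), down 32.7441 (V=37.5278). Price 26.2455; hedge Δ=-1.0000, bond B=68.2251.
  t=2,j=2: stock 62.9694 → up 73.6742 (V=5.1979), down 49.1161 (V=21.1557). Price 10.6081; hedge Δ=-0.6498, bond B=51.5257.
  t=1,j=0: stock 35.8800 → up 41.9796 (V=26.2455), down 27.9864 (V=40.2387). Price 30.3580; hedge Δ=-1.0000, bond B=66.2380.
  t=1,j=1: stock 53.8200 → up 62.9694 (V=10.6081), down 41.9796 (V=26.2455). Price 15.7490; hedge Δ=-0.7450, bond B=55.8450.
  t=0,j=0: stock 46.0000 → up 53.8200 (V=15.7490), down 35.8800 (V=30.3580). Price 20.3818; hedge Δ=-0.8143, bond B=57.8406.
Each (Δ,B) replicates both successor values, so the strategy is self-financing and V0 is arbitrage-free.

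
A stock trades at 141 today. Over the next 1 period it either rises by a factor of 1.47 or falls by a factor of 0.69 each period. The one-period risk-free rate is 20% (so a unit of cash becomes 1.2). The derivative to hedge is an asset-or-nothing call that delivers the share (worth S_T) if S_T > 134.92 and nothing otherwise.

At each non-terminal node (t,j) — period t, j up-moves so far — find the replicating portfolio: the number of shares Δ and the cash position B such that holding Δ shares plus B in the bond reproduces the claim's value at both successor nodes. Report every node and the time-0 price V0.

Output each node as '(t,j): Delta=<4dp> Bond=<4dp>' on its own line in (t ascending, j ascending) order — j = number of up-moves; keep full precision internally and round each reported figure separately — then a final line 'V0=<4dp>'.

Under the risk-neutral measure, an up-move has probability p* = (R−d)/(u−d) = 0.6538 and values discount at R = 1.2.
Payoff layer (t=1): V(1,0)=0.0000, V(1,1)=207.2700
Node (0,0) S=141.0000: V=(p*·207.2700+(1−p*)·0.0000)/1.2=112.9356; Δ=(207.2700−0.0000)/(207.2700−97.2900)=1.8846; B=V−Δ·S=-152.7952
Each (Δ,B) replicates both successor values, so the strategy is self-financing and V0 is arbitrage-free.

(0,0): Delta=1.8846 Bond=-152.7952
V0=112.9356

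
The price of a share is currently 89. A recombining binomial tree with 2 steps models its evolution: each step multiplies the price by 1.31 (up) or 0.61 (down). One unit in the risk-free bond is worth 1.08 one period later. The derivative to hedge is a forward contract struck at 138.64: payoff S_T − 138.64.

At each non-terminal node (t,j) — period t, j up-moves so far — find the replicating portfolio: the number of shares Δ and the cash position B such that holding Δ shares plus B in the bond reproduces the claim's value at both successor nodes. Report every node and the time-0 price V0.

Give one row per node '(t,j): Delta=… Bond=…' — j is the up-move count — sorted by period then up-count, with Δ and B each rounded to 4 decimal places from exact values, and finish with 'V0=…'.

(0,0): Delta=1.0000 Bond=-118.8615
(1,0): Delta=1.0000 Bond=-128.3704
(1,1): Delta=1.0000 Bond=-128.3704
V0=-29.8615

Risk-neutral probability p* = (R−d)/(u−d) = (1.08−0.61)/(1.31−0.61) = 0.6714.
Payoff layer (t=2): V(2,0)=-105.5231, V(2,1)=-67.5201, V(2,2)=14.0929
  t=1,j=0: stock 54.2900 → up 71.1199 (V=-67.5201), down 33.1169 (V=-105.5231). Price -74.0804; hedge Δ=1.0000, bond B=-128.3704.
  t=1,j=1: stock 116.5900 → up 152.7329 (V=14.0929), down 71.1199 (V=-67.5201). Price -11.7804; hedge Δ=1.0000, bond B=-128.3704.
  t=0,j=0: stock 89.0000 → up 116.5900 (V=-11.7804), down 54.2900 (V=-74.0804). Price -29.8615; hedge Δ=1.0000, bond B=-118.8615.
Self-financing check: at every node Δ·S+B equals the discounted successor values.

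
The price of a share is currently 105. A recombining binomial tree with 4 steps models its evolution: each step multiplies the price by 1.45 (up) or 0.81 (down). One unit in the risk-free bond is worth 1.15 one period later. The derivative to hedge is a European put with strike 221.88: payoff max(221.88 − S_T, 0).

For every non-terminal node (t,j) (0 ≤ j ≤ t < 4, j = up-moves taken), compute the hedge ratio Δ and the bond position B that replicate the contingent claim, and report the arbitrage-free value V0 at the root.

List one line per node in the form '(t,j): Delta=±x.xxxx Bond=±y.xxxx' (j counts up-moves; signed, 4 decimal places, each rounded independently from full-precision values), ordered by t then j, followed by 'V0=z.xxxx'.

Since d<R<u, set p* = (R−d)/(u−d) = 0.5312; price each node as the discounted p*-expectation of its children.
Terminal payoffs: V(4,0)=176.6809, V(4,1)=140.9681, V(4,2)=77.0377, V(4,3)=0.0000, V(4,4)=0.0000
  t=3,j=0: stock 55.8013 → up 80.9119 (V=140.9681), down 45.1991 (V=176.6809). Price 137.1378; hedge Δ=-1.0000, bond B=192.9391.
  t=3,j=1: stock 99.8912 → up 144.8423 (V=77.0377), down 80.9119 (V=140.9681). Price 93.0479; hedge Δ=-1.0000, bond B=192.9391.
  t=3,j=2: stock 178.8176 → up 259.2856 (V=0.0000), down 144.8423 (V=77.0377). Price 31.4012; hedge Δ=-0.6732, bond B=151.7727.
  t=3,j=3: stock 320.1056 → up 464.1532 (V=0.0000), down 259.2856 (V=0.0000). Price 0.0000; hedge Δ=0.0000, bond B=0.0000.
  t=2,j=0: stock 68.8905 → up 99.8912 (V=93.0479), down 55.8013 (V=137.1378). Price 98.8827; hedge Δ=-1.0000, bond B=167.7732.
  t=2,j=1: stock 123.3225 → up 178.8176 (V=31.4012), down 99.8912 (V=93.0479). Price 52.4331; hedge Δ=-0.7811, bond B=148.7561.
  t=2,j=2: stock 220.7625 → up 320.1056 (V=0.0000), down 178.8176 (V=31.4012). Price 12.7994; hedge Δ=-0.2222, bond B=61.8639.
  t=1,j=0: stock 85.0500 → up 123.3225 (V=52.4331), down 68.8905 (V=98.8827). Price 64.5273; hedge Δ=-0.8533, bond B=137.1046.
  t=1,j=1: stock 152.2500 → up 220.7625 (V=12.7994), down 123.3225 (V=52.4331). Price 27.2850; hedge Δ=-0.4068, bond B=89.2127.
  t=0,j=0: stock 105.0000 → up 152.2500 (V=27.2850), down 85.0500 (V=64.5273). Price 38.9063; hedge Δ=-0.5542, bond B=97.0974.
Self-financing check: at every node Δ·S+B equals the discounted successor values.

(0,0): Delta=-0.5542 Bond=97.0974
(1,0): Delta=-0.8533 Bond=137.1046
(1,1): Delta=-0.4068 Bond=89.2127
(2,0): Delta=-1.0000 Bond=167.7732
(2,1): Delta=-0.7811 Bond=148.7561
(2,2): Delta=-0.2222 Bond=61.8639
(3,0): Delta=-1.0000 Bond=192.9391
(3,1): Delta=-1.0000 Bond=192.9391
(3,2): Delta=-0.6732 Bond=151.7727
(3,3): Delta=0.0000 Bond=0.0000
V0=38.9063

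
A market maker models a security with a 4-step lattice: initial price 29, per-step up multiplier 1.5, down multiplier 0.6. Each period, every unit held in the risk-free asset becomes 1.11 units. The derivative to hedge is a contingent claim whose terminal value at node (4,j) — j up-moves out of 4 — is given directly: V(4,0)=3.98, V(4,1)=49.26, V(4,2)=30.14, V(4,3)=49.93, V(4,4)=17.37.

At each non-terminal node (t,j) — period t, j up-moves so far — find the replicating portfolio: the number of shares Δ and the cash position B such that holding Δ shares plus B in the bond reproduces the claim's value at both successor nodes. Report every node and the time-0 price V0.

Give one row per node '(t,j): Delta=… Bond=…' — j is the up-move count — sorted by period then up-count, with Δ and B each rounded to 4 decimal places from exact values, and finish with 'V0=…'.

Since d<R<u, set p* = (R−d)/(u−d) = 0.5667; price each node as the discounted p*-expectation of its children.
At expiry t=4: V(4,0)=3.9800, V(4,1)=49.2600, V(4,2)=30.1400, V(4,3)=49.9300, V(4,4)=17.3700
  t=3,j=0: stock 6.2640 → up 9.3960 (V=49.2600), down 3.7584 (V=3.9800). Price 26.7015; hedge Δ=8.0318, bond B=-23.6096.
  t=3,j=1: stock 15.6600 → up 23.4900 (V=30.1400), down 9.3960 (V=49.2600). Price 34.6174; hedge Δ=-1.3566, bond B=55.8619.
  t=3,j=2: stock 39.1500 → up 58.7250 (V=49.9300), down 23.4900 (V=30.1400). Price 37.2562; hedge Δ=0.5617, bond B=15.2673.
  t=3,j=3: stock 97.8750 → up 146.8125 (V=17.3700), down 58.7250 (V=49.9300). Price 28.3598; hedge Δ=-0.3696, bond B=64.5375.
  t=2,j=0: stock 10.4400 → up 15.6600 (V=34.6174), down 6.2640 (V=26.7015). Price 28.0966; hedge Δ=0.8425, bond B=19.3011.
  t=2,j=1: stock 26.1000 → up 39.1500 (V=37.2562), down 15.6600 (V=34.6174). Price 32.5340; hedge Δ=0.1123, bond B=29.6020.
  t=2,j=2: stock 65.2500 → up 97.8750 (V=28.3598), down 39.1500 (V=37.2562). Price 29.0224; hedge Δ=-0.1515, bond B=38.9073.
  t=1,j=0: stock 17.4000 → up 26.1000 (V=32.5340), down 10.4400 (V=28.0966). Price 27.5776; hedge Δ=0.2834, bond B=22.6471.
  t=1,j=1: stock 43.5000 → up 65.2500 (V=29.0224), down 26.1000 (V=32.5340). Price 27.5172; hedge Δ=-0.0897, bond B=31.4189.
  t=0,j=0: stock 29.0000 → up 43.5000 (V=27.5172), down 17.4000 (V=27.5776). Price 24.8138; hedge Δ=-0.0023, bond B=24.8809.
Self-financing check: at every node Δ·S+B equals the discounted successor values.

(0,0): Delta=-0.0023 Bond=24.8809
(1,0): Delta=0.2834 Bond=22.6471
(1,1): Delta=-0.0897 Bond=31.4189
(2,0): Delta=0.8425 Bond=19.3011
(2,1): Delta=0.1123 Bond=29.6020
(2,2): Delta=-0.1515 Bond=38.9073
(3,0): Delta=8.0318 Bond=-23.6096
(3,1): Delta=-1.3566 Bond=55.8619
(3,2): Delta=0.5617 Bond=15.2673
(3,3): Delta=-0.3696 Bond=64.5375
V0=24.8138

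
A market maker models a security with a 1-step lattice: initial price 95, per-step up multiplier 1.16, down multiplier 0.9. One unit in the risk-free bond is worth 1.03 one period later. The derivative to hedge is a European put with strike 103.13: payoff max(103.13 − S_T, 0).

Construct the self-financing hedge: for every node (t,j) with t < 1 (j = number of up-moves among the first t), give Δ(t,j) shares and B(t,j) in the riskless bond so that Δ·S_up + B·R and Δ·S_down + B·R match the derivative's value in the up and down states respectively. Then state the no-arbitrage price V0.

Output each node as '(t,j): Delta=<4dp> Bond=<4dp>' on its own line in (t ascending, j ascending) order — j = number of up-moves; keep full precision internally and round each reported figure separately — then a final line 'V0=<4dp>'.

No-arbitrage ⇒ martingale measure with p* = (R−d)/(u−d) = 0.5000.
Terminal values V(1,·): V(1,0)=17.6300, V(1,1)=0.0000
Node (0,0) S=95.0000: V=(p*·0.0000+(1−p*)·17.6300)/1.03=8.5583; Δ=(0.0000−17.6300)/(110.2000−85.5000)=-0.7138; B=V−Δ·S=76.3659
Root portfolio cost Δ·95+B reproduces V0=8.5583.

(0,0): Delta=-0.7138 Bond=76.3659
V0=8.5583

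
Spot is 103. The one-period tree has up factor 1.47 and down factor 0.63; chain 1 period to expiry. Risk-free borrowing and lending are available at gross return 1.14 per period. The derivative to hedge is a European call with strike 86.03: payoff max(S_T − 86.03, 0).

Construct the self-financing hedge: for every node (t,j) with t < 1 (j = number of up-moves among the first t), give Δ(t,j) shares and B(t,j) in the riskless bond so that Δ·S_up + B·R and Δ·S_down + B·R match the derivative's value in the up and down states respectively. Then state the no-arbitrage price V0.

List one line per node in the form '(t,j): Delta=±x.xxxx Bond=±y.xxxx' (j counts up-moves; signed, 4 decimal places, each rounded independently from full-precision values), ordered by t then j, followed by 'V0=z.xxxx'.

(0,0): Delta=0.7557 Bond=-43.0132
V0=34.8202

Risk-neutral probability p* = (R−d)/(u−d) = (1.14−0.63)/(1.47−0.63) = 0.6071.
At expiry t=1: V(1,0)=0.0000, V(1,1)=65.3800
  t=0,j=0: stock 103.0000 → up 151.4100 (V=65.3800), down 64.8900 (V=0.0000). Price 34.8202; hedge Δ=0.7557, bond B=-43.0132.
Root portfolio cost Δ·103+B reproduces V0=34.8202.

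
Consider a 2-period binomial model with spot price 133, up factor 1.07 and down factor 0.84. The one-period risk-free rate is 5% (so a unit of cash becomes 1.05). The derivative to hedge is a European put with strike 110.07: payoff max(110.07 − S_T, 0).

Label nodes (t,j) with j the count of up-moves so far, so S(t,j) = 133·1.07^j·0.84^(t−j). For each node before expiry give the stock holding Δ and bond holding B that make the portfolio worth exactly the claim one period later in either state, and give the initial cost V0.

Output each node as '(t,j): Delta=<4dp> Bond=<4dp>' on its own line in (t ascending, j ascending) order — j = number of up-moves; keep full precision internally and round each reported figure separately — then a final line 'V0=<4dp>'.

(0,0): Delta=-0.0439 Bond=5.9535
(1,0): Delta=-0.6314 Bond=71.8880
(1,1): Delta=0.0000 Bond=0.0000
V0=0.1113

Under the risk-neutral measure, an up-move has probability p* = (R−d)/(u−d) = 0.9130 and values discount at R = 1.05.
Payoff layer (t=2): V(2,0)=16.2252, V(2,1)=0.0000, V(2,2)=0.0000
  t=1,j=0: stock 111.7200 → up 119.5404 (V=0.0000), down 93.8448 (V=16.2252). Price 1.3437; hedge Δ=-0.6314, bond B=71.8880.
  t=1,j=1: stock 142.3100 → up 152.2717 (V=0.0000), down 119.5404 (V=0.0000). Price 0.0000; hedge Δ=0.0000, bond B=0.0000.
  t=0,j=0: stock 133.0000 → up 142.3100 (V=0.0000), down 111.7200 (V=1.3437). Price 0.1113; hedge Δ=-0.0439, bond B=5.9535.
The time-0 hedge costs 0.1113, which is the no-arbitrage price.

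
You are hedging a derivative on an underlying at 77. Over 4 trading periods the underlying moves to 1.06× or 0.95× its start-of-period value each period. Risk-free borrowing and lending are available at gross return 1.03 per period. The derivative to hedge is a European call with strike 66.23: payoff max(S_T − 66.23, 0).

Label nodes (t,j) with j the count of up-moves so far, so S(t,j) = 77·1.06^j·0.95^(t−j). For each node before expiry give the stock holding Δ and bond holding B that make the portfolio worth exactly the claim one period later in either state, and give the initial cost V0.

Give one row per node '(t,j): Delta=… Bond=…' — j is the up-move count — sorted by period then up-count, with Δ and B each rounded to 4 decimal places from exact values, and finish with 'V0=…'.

Since d<R<u, set p* = (R−d)/(u−d) = 0.7273; price each node as the discounted p*-expectation of its children.
Payoff layer (t=4): V(4,0)=0.0000, V(4,1)=3.7489, V(4,2)=11.8518, V(4,3)=20.8928, V(4,4)=30.9807
  t=3,j=0: stock 66.0179 → up 69.9789 (V=3.7489), down 62.7170 (V=0.0000). Price 2.6471; hedge Δ=0.5162, bond B=-31.4342.
  t=3,j=1: stock 73.6621 → up 78.0818 (V=11.8518), down 69.9789 (V=3.7489). Price 9.3611; hedge Δ=1.0000, bond B=-64.3010.
  t=3,j=2: stock 82.1913 → up 87.1228 (V=20.8928), down 78.0818 (V=11.8518). Price 17.8904; hedge Δ=1.0000, bond B=-64.3010.
  t=3,j=3: stock 91.7082 → up 97.2107 (V=30.9807), down 87.1228 (V=20.8928). Price 27.4073; hedge Δ=1.0000, bond B=-64.3010.
  t=2,j=0: stock 69.4925 → up 73.6620 (V=9.3611), down 66.0179 (V=2.6471). Price 7.3107; hedge Δ=0.8783, bond B=-53.7256.
  t=2,j=1: stock 77.5390 → up 82.1913 (V=17.8904), down 73.6620 (V=9.3611). Price 15.1109; hedge Δ=1.0000, bond B=-62.4281.
  t=2,j=2: stock 86.5172 → up 91.7082 (V=27.4073), down 82.1913 (V=17.8904). Price 24.0891; hedge Δ=1.0000, bond B=-62.4281.
  t=1,j=0: stock 73.1500 → up 77.5390 (V=15.1109), down 69.4925 (V=7.3107). Price 12.6054; hedge Δ=0.9694, bond B=-58.3055.
  t=1,j=1: stock 81.6200 → up 86.5172 (V=24.0891), down 77.5390 (V=15.1109). Price 21.0102; hedge Δ=1.0000, bond B=-60.6098.
  t=0,j=0: stock 77.0000 → up 81.6200 (V=21.0102), down 73.1500 (V=12.6054). Price 18.1728; hedge Δ=0.9923, bond B=-58.2344.
Check: Δ(0,0)·S0 + B(0,0) = 18.1728 = V0.

(0,0): Delta=0.9923 Bond=-58.2344
(1,0): Delta=0.9694 Bond=-58.3055
(1,1): Delta=1.0000 Bond=-60.6098
(2,0): Delta=0.8783 Bond=-53.7256
(2,1): Delta=1.0000 Bond=-62.4281
(2,2): Delta=1.0000 Bond=-62.4281
(3,0): Delta=0.5162 Bond=-31.4342
(3,1): Delta=1.0000 Bond=-64.3010
(3,2): Delta=1.0000 Bond=-64.3010
(3,3): Delta=1.0000 Bond=-64.3010
V0=18.1728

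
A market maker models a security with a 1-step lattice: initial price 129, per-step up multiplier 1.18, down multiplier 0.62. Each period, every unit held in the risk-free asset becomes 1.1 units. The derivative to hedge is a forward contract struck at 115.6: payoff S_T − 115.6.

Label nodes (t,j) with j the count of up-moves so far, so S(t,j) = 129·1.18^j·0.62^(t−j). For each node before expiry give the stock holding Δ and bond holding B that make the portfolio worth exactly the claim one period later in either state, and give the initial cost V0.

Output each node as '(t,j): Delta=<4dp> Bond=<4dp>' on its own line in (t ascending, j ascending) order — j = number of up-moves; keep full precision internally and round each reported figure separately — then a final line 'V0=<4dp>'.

Risk-neutral probability p* = (R−d)/(u−d) = (1.1−0.62)/(1.18−0.62) = 0.8571.
Terminal payoffs: V(1,0)=-35.6200, V(1,1)=36.6200
  t=0,j=0: stock 129.0000 → up 152.2200 (V=36.6200), down 79.9800 (V=-35.6200). Price 23.9091; hedge Δ=1.0000, bond B=-105.0909.
The time-0 hedge costs 23.9091, which is the no-arbitrage price.

(0,0): Delta=1.0000 Bond=-105.0909
V0=23.9091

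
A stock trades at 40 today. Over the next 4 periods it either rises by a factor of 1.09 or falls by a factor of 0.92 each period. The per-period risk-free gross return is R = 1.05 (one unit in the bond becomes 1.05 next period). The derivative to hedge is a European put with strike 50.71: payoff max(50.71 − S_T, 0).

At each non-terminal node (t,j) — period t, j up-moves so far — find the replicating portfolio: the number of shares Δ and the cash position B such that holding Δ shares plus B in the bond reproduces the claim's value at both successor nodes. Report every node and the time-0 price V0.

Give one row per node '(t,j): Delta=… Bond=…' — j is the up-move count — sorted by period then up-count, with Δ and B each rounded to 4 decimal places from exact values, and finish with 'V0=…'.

Risk-neutral probability p* = (R−d)/(u−d) = (1.05−0.92)/(1.09−0.92) = 0.7647.
Terminal values V(4,·): V(4,0)=22.0543, V(4,1)=16.7592, V(4,2)=10.4857, V(4,3)=3.0529, V(4,4)=0.0000
Node (3,0) S=31.1475: V=(p*·16.7592+(1−p*)·22.0543)/1.05=17.1477; Δ=(16.7592−22.0543)/(33.9508−28.6557)=-1.0000; B=V−Δ·S=48.2952
Node (3,1) S=36.9030: V=(p*·10.4857+(1−p*)·16.7592)/1.05=11.3922; Δ=(10.4857−16.7592)/(40.2243−33.9508)=-1.0000; B=V−Δ·S=48.2952
Node (3,2) S=43.7221: V=(p*·3.0529+(1−p*)·10.4857)/1.05=4.5732; Δ=(3.0529−10.4857)/(47.6571−40.2243)=-1.0000; B=V−Δ·S=48.2952
Node (3,3) S=51.8012: V=(p*·0.0000+(1−p*)·3.0529)/1.05=0.6841; Δ=(0.0000−3.0529)/(56.4633−47.6571)=-0.3467; B=V−Δ·S=18.6426
Node (2,0) S=33.8560: V=(p*·11.3922+(1−p*)·17.1477)/1.05=12.1395; Δ=(11.3922−17.1477)/(36.9030−31.1475)=-1.0000; B=V−Δ·S=45.9955
Node (2,1) S=40.1120: V=(p*·4.5732+(1−p*)·11.3922)/1.05=5.8835; Δ=(4.5732−11.3922)/(43.7221−36.9030)=-1.0000; B=V−Δ·S=45.9955
Node (2,2) S=47.5240: V=(p*·0.6841+(1−p*)·4.5732)/1.05=1.5230; Δ=(0.6841−4.5732)/(51.8012−43.7221)=-0.4814; B=V−Δ·S=24.3997
Node (1,0) S=36.8000: V=(p*·5.8835+(1−p*)·12.1395)/1.05=7.0052; Δ=(5.8835−12.1395)/(40.1120−33.8560)=-1.0000; B=V−Δ·S=43.8052
Node (1,1) S=43.6000: V=(p*·1.5230+(1−p*)·5.8835)/1.05=2.4276; Δ=(1.5230−5.8835)/(47.5240−40.1120)=-0.5883; B=V−Δ·S=28.0772
Node (0,0) S=40.0000: V=(p*·2.4276+(1−p*)·7.0052)/1.05=3.3378; Δ=(2.4276−7.0052)/(43.6000−36.8000)=-0.6732; B=V−Δ·S=30.2647
Check: Δ(0,0)·S0 + B(0,0) = 3.3378 = V0.

(0,0): Delta=-0.6732 Bond=30.2647
(1,0): Delta=-1.0000 Bond=43.8052
(1,1): Delta=-0.5883 Bond=28.0772
(2,0): Delta=-1.0000 Bond=45.9955
(2,1): Delta=-1.0000 Bond=45.9955
(2,2): Delta=-0.4814 Bond=24.3997
(3,0): Delta=-1.0000 Bond=48.2952
(3,1): Delta=-1.0000 Bond=48.2952
(3,2): Delta=-1.0000 Bond=48.2952
(3,3): Delta=-0.3467 Bond=18.6426
V0=3.3378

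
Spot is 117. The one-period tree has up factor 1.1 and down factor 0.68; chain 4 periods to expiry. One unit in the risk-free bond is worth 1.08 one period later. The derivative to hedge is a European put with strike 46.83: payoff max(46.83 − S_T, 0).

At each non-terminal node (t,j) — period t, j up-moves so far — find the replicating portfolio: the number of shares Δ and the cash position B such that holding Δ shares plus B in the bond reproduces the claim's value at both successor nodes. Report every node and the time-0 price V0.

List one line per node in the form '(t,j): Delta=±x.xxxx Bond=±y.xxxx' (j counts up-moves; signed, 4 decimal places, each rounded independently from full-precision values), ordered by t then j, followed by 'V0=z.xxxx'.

Since d<R<u, set p* = (R−d)/(u−d) = 0.9524; price each node as the discounted p*-expectation of its children.
At expiry t=4: V(4,0)=21.8138, V(4,1)=6.3626, V(4,2)=0.0000, V(4,3)=0.0000, V(4,4)=0.0000
Node (3,0) S=36.7885: V=(p*·6.3626+(1−p*)·21.8138)/1.08=6.5726; Δ=(6.3626−21.8138)/(40.4674−25.0162)=-1.0000; B=V−Δ·S=43.3611
Node (3,1) S=59.5109: V=(p*·0.0000+(1−p*)·6.3626)/1.08=0.2805; Δ=(0.0000−6.3626)/(65.4620−40.4674)=-0.2546; B=V−Δ·S=15.4296
Node (3,2) S=96.2676: V=(p*·0.0000+(1−p*)·0.0000)/1.08=0.0000; Δ=(0.0000−0.0000)/(105.8944−65.4620)=0.0000; B=V−Δ·S=0.0000
Node (3,3) S=155.7270: V=(p*·0.0000+(1−p*)·0.0000)/1.08=0.0000; Δ=(0.0000−0.0000)/(171.2997−105.8944)=0.0000; B=V−Δ·S=0.0000
Node (2,0) S=54.1008: V=(p*·0.2805+(1−p*)·6.5726)/1.08=0.5372; Δ=(0.2805−6.5726)/(59.5109−36.7885)=-0.2769; B=V−Δ·S=15.5182
Node (2,1) S=87.5160: V=(p*·0.0000+(1−p*)·0.2805)/1.08=0.0124; Δ=(0.0000−0.2805)/(96.2676−59.5109)=-0.0076; B=V−Δ·S=0.6803
Node (2,2) S=141.5700: V=(p*·0.0000+(1−p*)·0.0000)/1.08=0.0000; Δ=(0.0000−0.0000)/(155.7270−96.2676)=0.0000; B=V−Δ·S=0.0000
Node (1,0) S=79.5600: V=(p*·0.0124+(1−p*)·0.5372)/1.08=0.0346; Δ=(0.0124−0.5372)/(87.5160−54.1008)=-0.0157; B=V−Δ·S=1.2842
Node (1,1) S=128.7000: V=(p*·0.0000+(1−p*)·0.0124)/1.08=0.0005; Δ=(0.0000−0.0124)/(141.5700−87.5160)=-0.0002; B=V−Δ·S=0.0300
Node (0,0) S=117.0000: V=(p*·0.0005+(1−p*)·0.0346)/1.08=0.0020; Δ=(0.0005−0.0346)/(128.7000−79.5600)=-0.0007; B=V−Δ·S=0.0831
Root portfolio cost Δ·117+B reproduces V0=0.0020.

(0,0): Delta=-0.0007 Bond=0.0831
(1,0): Delta=-0.0157 Bond=1.2842
(1,1): Delta=-0.0002 Bond=0.0300
(2,0): Delta=-0.2769 Bond=15.5182
(2,1): Delta=-0.0076 Bond=0.6803
(2,2): Delta=0.0000 Bond=0.0000
(3,0): Delta=-1.0000 Bond=43.3611
(3,1): Delta=-0.2546 Bond=15.4296
(3,2): Delta=0.0000 Bond=0.0000
(3,3): Delta=0.0000 Bond=0.0000
V0=0.0020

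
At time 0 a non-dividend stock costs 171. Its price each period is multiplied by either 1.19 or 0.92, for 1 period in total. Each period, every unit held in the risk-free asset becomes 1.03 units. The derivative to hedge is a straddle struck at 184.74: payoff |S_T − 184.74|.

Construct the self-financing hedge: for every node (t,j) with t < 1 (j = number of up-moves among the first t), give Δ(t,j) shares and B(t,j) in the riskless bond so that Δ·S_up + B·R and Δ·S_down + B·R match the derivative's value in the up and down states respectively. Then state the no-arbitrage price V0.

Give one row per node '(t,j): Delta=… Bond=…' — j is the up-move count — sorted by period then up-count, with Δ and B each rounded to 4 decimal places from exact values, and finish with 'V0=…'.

(0,0): Delta=-0.1878 Bond=55.3031
V0=23.1920

No-arbitrage ⇒ martingale measure with p* = (R−d)/(u−d) = 0.4074.
Payoff layer (t=1): V(1,0)=27.4200, V(1,1)=18.7500
(0,0): S=171.0000. Δ = (V_up−V_dn)/(S_up−S_dn) = (18.7500−27.4200)/(203.4900−157.3200) = -0.1878. V = [p*·18.7500 + (1−p*)·27.4200]/1.03 = 23.1920. B = V − Δ·S = 55.3031.
Root portfolio cost Δ·171+B reproduces V0=23.1920.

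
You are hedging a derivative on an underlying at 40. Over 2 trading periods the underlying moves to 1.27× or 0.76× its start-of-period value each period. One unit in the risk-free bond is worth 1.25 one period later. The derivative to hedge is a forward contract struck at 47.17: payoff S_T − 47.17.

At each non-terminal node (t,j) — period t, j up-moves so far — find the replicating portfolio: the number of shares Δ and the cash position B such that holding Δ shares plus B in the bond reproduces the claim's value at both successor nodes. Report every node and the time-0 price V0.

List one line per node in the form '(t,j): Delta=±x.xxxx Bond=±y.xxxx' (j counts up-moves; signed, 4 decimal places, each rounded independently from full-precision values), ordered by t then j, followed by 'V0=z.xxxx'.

The replicating-portfolio and risk-neutral prices coincide; use p* = (1.25−0.76)/(1.27−0.76) = 0.9608 for the latter.
Payoff layer (t=2): V(2,0)=-24.0660, V(2,1)=-8.5620, V(2,2)=17.3460
  t=1,j=0: stock 30.4000 → up 38.6080 (V=-8.5620), down 23.1040 (V=-24.0660). Price -7.3360; hedge Δ=1.0000, bond B=-37.7360.
  t=1,j=1: stock 50.8000 → up 64.5160 (V=17.3460), down 38.6080 (V=-8.5620). Price 13.0640; hedge Δ=1.0000, bond B=-37.7360.
  t=0,j=0: stock 40.0000 → up 50.8000 (V=13.0640), down 30.4000 (V=-7.3360). Price 9.8112; hedge Δ=1.0000, bond B=-30.1888.
Check: Δ(0,0)·S0 + B(0,0) = 9.8112 = V0.

(0,0): Delta=1.0000 Bond=-30.1888
(1,0): Delta=1.0000 Bond=-37.7360
(1,1): Delta=1.0000 Bond=-37.7360
V0=9.8112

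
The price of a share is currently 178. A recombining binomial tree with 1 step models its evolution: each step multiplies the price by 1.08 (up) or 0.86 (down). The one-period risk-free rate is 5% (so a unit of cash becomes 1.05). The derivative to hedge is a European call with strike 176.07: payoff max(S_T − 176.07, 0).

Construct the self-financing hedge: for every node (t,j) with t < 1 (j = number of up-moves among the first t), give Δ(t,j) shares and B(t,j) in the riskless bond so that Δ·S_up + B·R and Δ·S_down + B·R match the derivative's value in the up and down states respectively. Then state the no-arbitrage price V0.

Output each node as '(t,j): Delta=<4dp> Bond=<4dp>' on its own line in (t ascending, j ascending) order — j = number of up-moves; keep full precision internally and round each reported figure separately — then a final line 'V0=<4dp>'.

Under the risk-neutral measure, an up-move has probability p* = (R−d)/(u−d) = 0.8636 and values discount at R = 1.05.
Terminal values V(1,·): V(1,0)=0.0000, V(1,1)=16.1700
(0,0): S=178.0000. Δ = (V_up−V_dn)/(S_up−S_dn) = (16.1700−0.0000)/(192.2400−153.0800) = 0.4129. V = [p*·16.1700 + (1−p*)·0.0000]/1.05 = 13.3000. B = V − Δ·S = -60.2000.
Self-financing check: at every node Δ·S+B equals the discounted successor values.

(0,0): Delta=0.4129 Bond=-60.2000
V0=13.3000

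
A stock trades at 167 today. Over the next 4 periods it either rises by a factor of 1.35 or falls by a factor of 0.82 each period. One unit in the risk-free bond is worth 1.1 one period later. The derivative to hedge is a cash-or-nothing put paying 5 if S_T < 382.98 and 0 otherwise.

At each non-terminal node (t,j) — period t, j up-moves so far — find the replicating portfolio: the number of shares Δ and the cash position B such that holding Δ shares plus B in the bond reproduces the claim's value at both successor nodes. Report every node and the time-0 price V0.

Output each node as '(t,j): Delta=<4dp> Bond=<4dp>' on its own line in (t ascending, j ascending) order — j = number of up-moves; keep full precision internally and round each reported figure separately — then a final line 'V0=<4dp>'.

(0,0): Delta=-0.0063 Bond=4.1942
(1,0): Delta=0.0000 Bond=3.7566
(1,1): Delta=-0.0097 Bond=5.3787
(2,0): Delta=0.0000 Bond=4.1322
(2,1): Delta=0.0000 Bond=4.1322
(2,2): Delta=-0.0149 Bond=7.5098
(3,0): Delta=0.0000 Bond=4.5455
(3,1): Delta=0.0000 Bond=4.5455
(3,2): Delta=0.0000 Bond=4.5455
(3,3): Delta=-0.0230 Bond=11.5780
V0=3.1490

Since d<R<u, set p* = (R−d)/(u−d) = 0.5283; price each node as the discounted p*-expectation of its children.
At expiry t=4: V(4,0)=5.0000, V(4,1)=5.0000, V(4,2)=5.0000, V(4,3)=5.0000, V(4,4)=0.0000
  t=3,j=0: stock 92.0785 → up 124.3059 (V=5.0000), down 75.5043 (V=5.0000). Price 4.5455; hedge Δ=0.0000, bond B=4.5455.
  t=3,j=1: stock 151.5926 → up 204.6500 (V=5.0000), down 124.3059 (V=5.0000). Price 4.5455; hedge Δ=0.0000, bond B=4.5455.
  t=3,j=2: stock 249.5731 → up 336.9238 (V=5.0000), down 204.6500 (V=5.0000). Price 4.5455; hedge Δ=0.0000, bond B=4.5455.
  t=3,j=3: stock 410.8826 → up 554.6915 (V=0.0000), down 336.9238 (V=5.0000). Price 2.1441; hedge Δ=-0.0230, bond B=11.5780.
  t=2,j=0: stock 112.2908 → up 151.5926 (V=4.5455), down 92.0785 (V=4.5455). Price 4.1322; hedge Δ=0.0000, bond B=4.1322.
  t=2,j=1: stock 184.8690 → up 249.5732 (V=4.5455), down 151.5926 (V=4.5455). Price 4.1322; hedge Δ=0.0000, bond B=4.1322.
  t=2,j=2: stock 304.3575 → up 410.8826 (V=2.1441), down 249.5731 (V=4.5455). Price 2.9789; hedge Δ=-0.0149, bond B=7.5098.
  t=1,j=0: stock 136.9400 → up 184.8690 (V=4.1322), down 112.2908 (V=4.1322). Price 3.7566; hedge Δ=0.0000, bond B=3.7566.
  t=1,j=1: stock 225.4500 → up 304.3575 (V=2.9789), down 184.8690 (V=4.1322). Price 3.2027; hedge Δ=-0.0097, bond B=5.3787.
  t=0,j=0: stock 167.0000 → up 225.4500 (V=3.2027), down 136.9400 (V=3.7566). Price 3.1490; hedge Δ=-0.0063, bond B=4.1942.
Each (Δ,B) replicates both successor values, so the strategy is self-financing and V0 is arbitrage-free.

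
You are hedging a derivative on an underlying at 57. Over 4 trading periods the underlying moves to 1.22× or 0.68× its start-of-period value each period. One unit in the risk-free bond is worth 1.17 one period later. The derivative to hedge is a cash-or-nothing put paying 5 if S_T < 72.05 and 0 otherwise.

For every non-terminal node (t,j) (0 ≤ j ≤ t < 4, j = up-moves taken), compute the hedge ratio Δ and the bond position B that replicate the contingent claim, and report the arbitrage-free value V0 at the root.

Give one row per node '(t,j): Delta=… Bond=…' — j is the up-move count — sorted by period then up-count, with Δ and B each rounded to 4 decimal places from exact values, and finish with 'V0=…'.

No-arbitrage ⇒ martingale measure with p* = (R−d)/(u−d) = 0.9074.
Payoff layer (t=4): V(4,0)=5.0000, V(4,1)=5.0000, V(4,2)=5.0000, V(4,3)=5.0000, V(4,4)=0.0000
Node (3,0) S=17.9226: V=(p*·5.0000+(1−p*)·5.0000)/1.17=4.2735; Δ=(5.0000−5.0000)/(21.8656−12.1874)=0.0000; B=V−Δ·S=4.2735
Node (3,1) S=32.1553: V=(p*·5.0000+(1−p*)·5.0000)/1.17=4.2735; Δ=(5.0000−5.0000)/(39.2295−21.8656)=0.0000; B=V−Δ·S=4.2735
Node (3,2) S=57.6904: V=(p*·5.0000+(1−p*)·5.0000)/1.17=4.2735; Δ=(5.0000−5.0000)/(70.3823−39.2295)=0.0000; B=V−Δ·S=4.2735
Node (3,3) S=103.5033: V=(p*·0.0000+(1−p*)·5.0000)/1.17=0.3957; Δ=(0.0000−5.0000)/(126.2741−70.3823)=-0.0895; B=V−Δ·S=9.6550
Node (2,0) S=26.3568: V=(p*·4.2735+(1−p*)·4.2735)/1.17=3.6526; Δ=(4.2735−4.2735)/(32.1553−17.9226)=0.0000; B=V−Δ·S=3.6526
Node (2,1) S=47.2872: V=(p*·4.2735+(1−p*)·4.2735)/1.17=3.6526; Δ=(4.2735−4.2735)/(57.6904−32.1553)=0.0000; B=V−Δ·S=3.6526
Node (2,2) S=84.8388: V=(p*·0.3957+(1−p*)·4.2735)/1.17=0.6451; Δ=(0.3957−4.2735)/(103.5033−57.6904)=-0.0846; B=V−Δ·S=7.8262
Node (1,0) S=38.7600: V=(p*·3.6526+(1−p*)·3.6526)/1.17=3.1219; Δ=(3.6526−3.6526)/(47.2872−26.3568)=0.0000; B=V−Δ·S=3.1219
Node (1,1) S=69.5400: V=(p*·0.6451+(1−p*)·3.6526)/1.17=0.7894; Δ=(0.6451−3.6526)/(84.8388−47.2872)=-0.0801; B=V−Δ·S=6.3588
Node (0,0) S=57.0000: V=(p*·0.7894+(1−p*)·3.1219)/1.17=0.8593; Δ=(0.7894−3.1219)/(69.5400−38.7600)=-0.0758; B=V−Δ·S=5.1787
Root portfolio cost Δ·57+B reproduces V0=0.8593.

(0,0): Delta=-0.0758 Bond=5.1787
(1,0): Delta=0.0000 Bond=3.1219
(1,1): Delta=-0.0801 Bond=6.3588
(2,0): Delta=0.0000 Bond=3.6526
(2,1): Delta=0.0000 Bond=3.6526
(2,2): Delta=-0.0846 Bond=7.8262
(3,0): Delta=0.0000 Bond=4.2735
(3,1): Delta=0.0000 Bond=4.2735
(3,2): Delta=0.0000 Bond=4.2735
(3,3): Delta=-0.0895 Bond=9.6550
V0=0.8593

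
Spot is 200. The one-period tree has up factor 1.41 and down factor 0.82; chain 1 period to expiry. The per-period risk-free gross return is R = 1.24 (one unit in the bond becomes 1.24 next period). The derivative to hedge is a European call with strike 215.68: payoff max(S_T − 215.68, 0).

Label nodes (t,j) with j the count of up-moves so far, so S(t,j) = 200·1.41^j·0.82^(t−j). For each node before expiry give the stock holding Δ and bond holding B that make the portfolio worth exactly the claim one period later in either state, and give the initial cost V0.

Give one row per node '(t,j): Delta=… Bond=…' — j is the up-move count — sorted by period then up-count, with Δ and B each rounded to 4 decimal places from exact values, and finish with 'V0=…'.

(0,0): Delta=0.5620 Bond=-74.3335
V0=38.0733

The replicating-portfolio and risk-neutral prices coincide; use p* = (1.24−0.82)/(1.41−0.82) = 0.7119 for the latter.
Payoff layer (t=1): V(1,0)=0.0000, V(1,1)=66.3200
Node (0,0) S=200.0000: V=(p*·66.3200+(1−p*)·0.0000)/1.24=38.0733; Δ=(66.3200−0.0000)/(282.0000−164.0000)=0.5620; B=V−Δ·S=-74.3335
The time-0 hedge costs 38.0733, which is the no-arbitrage price.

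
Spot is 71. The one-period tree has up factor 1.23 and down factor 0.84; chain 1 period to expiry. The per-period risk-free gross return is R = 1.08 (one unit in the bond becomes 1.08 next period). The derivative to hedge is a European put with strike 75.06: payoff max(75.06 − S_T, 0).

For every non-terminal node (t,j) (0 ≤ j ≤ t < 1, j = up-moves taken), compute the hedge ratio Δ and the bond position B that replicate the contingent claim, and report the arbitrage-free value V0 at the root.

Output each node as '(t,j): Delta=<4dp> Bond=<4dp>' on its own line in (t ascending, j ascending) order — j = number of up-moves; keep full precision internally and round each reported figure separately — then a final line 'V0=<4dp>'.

The replicating-portfolio and risk-neutral prices coincide; use p* = (1.08−0.84)/(1.23−0.84) = 0.6154 for the latter.
At expiry t=1: V(1,0)=15.4200, V(1,1)=0.0000
Node (0,0) S=71.0000: V=(p*·0.0000+(1−p*)·15.4200)/1.08=5.4915; Δ=(0.0000−15.4200)/(87.3300−59.6400)=-0.5569; B=V−Δ·S=45.0299
Check: Δ(0,0)·S0 + B(0,0) = 5.4915 = V0.

(0,0): Delta=-0.5569 Bond=45.0299
V0=5.4915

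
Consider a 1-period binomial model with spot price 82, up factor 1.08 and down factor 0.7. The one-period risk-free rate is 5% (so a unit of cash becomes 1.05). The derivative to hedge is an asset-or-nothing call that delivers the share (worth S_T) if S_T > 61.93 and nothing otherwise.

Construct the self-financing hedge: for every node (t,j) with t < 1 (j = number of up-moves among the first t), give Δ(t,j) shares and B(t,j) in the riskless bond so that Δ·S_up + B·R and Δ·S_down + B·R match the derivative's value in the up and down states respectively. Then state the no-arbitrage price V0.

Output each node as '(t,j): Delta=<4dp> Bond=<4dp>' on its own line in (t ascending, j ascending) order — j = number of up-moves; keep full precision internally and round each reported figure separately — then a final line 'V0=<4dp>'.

No-arbitrage ⇒ martingale measure with p* = (R−d)/(u−d) = 0.9211.
Payoff layer (t=1): V(1,0)=0.0000, V(1,1)=88.5600
(0,0): S=82.0000. Δ = (V_up−V_dn)/(S_up−S_dn) = (88.5600−0.0000)/(88.5600−57.4000) = 2.8421. V = [p*·88.5600 + (1−p*)·0.0000]/1.05 = 77.6842. B = V − Δ·S = -155.3684.
Self-financing check: at every node Δ·S+B equals the discounted successor values.

(0,0): Delta=2.8421 Bond=-155.3684
V0=77.6842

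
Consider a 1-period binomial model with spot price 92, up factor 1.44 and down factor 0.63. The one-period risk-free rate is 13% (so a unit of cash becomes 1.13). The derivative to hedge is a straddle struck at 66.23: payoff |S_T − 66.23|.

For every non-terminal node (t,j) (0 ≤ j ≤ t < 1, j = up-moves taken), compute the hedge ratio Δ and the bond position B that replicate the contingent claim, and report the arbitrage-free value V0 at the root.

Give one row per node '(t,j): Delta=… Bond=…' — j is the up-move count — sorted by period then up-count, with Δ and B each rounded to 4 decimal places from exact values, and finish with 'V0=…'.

The replicating-portfolio and risk-neutral prices coincide; use p* = (1.13−0.63)/(1.44−0.63) = 0.6173 for the latter.
Terminal payoffs: V(1,0)=8.2700, V(1,1)=66.2500
  t=0,j=0: stock 92.0000 → up 132.4800 (V=66.2500), down 57.9600 (V=8.2700). Price 38.9913; hedge Δ=0.7780, bond B=-32.5890.
Check: Δ(0,0)·S0 + B(0,0) = 38.9913 = V0.

(0,0): Delta=0.7780 Bond=-32.5890
V0=38.9913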